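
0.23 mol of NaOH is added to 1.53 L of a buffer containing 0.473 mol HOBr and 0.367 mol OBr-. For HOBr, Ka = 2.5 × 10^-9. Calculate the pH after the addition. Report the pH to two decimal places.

OH- converts HOBr to OBr-: HOBr → 0.243 mol, OBr- → 0.597 mol.
pKa = −log(2.5 × 10^-9) = 8.602
pH = pKa + log([A⁻]/[HA]) = 8.602 + log(0.597/0.243) = 8.602 +0.390

pH = 8.99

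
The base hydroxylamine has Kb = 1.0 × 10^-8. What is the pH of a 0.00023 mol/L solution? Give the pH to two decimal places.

NH2OH + H2O ⇌ NH3OH+ + OH-
Kb = [OH-]²/(0.00023 − [OH-]) = 1.0 × 10^-8
Since Kb ≪ C₀, [OH-] ≈ √(Kb·C₀) = 1.52 × 10^-6 M.
pOH = −log(1.52 × 10^-6) = 5.82; pH = 14.00 − 5.82 = 8.18

pH = 8.18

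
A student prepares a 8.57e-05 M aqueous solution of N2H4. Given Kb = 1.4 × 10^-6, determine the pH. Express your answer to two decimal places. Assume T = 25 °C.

N2H4 + H2O ⇌ N2H5+ + OH-
Let x = [OH-] at equilibrium. Kb = x²/(8.57e-05 − x).
The 5% rule fails; solving x² + Kb·x − Kb·C₀ = 0 exactly:
x = [−1.4e-06 + √(1.4e-06² + 4.8e-10)]/2 = 1.03 × 10^-5 M
pOH = 4.99, so pH = 14.00 − pOH = 9.01

pH = 9.01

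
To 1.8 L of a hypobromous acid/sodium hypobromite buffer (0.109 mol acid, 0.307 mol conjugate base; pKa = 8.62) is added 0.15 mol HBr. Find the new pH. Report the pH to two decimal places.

Added H+ converts OBr- to HOBr: HOBr → 0.259 mol, OBr- → 0.157 mol.
pH = pKa + log(n_OBr-/n_HOBr) = 8.62 + log(0.157/0.259) = 8.62 + (-0.217)

pH = 8.40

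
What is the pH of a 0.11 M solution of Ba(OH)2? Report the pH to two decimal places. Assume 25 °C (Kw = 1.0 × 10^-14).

Ba(OH)2 is a strong base (each formula unit releases 2 OH-); [OH-] = 0.22 M.
pOH = -log(0.22) = 0.66
pH = 14.00 - 0.66 = 13.34

pH = 13.34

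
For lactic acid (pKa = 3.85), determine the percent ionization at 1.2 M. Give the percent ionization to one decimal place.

CH3CH(OH)COOH ⇌ CH3CH(OH)COO- + H+; let x = [H+] at equilibrium.
Ka = 10^(−3.85) = 1.41 × 10^-4
x ≈ √(Ka·C₀) = √(1.41 × 10^-4 × 1.2) = 1.30 × 10^-2 M
Fraction ionized = 1.30 × 10^-2 / 1.2 = 0.0108 → 1.1%

1.1%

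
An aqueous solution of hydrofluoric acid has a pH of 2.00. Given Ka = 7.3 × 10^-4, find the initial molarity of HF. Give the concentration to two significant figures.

[H+] = 10^(-2.00) = 1.00 × 10^-2 M = x
Ka = x²/(C₀ − x) ⇒ C₀ = x + x²/Ka
C₀ = 1.00 × 10^-2 + (1.00 × 10^-2)²/(7.3 × 10^-4) = 1.47 × 10^-1 M

C₀ = 1.5 × 10^-1 M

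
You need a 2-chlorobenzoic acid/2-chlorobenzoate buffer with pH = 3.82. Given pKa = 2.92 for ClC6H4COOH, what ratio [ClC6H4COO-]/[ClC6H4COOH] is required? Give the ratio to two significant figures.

pH = pKa + log(r) ⇒ log(r) = 3.82 − 2.92 = +0.90
r = [ClC6H4COO-]/[ClC6H4COOH] = 10^(+0.90) = 7.94

ratio = 7.9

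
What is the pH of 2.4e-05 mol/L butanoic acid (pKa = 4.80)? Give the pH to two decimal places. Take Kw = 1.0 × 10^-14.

CH3(CH2)2COOH ⇌ CH3(CH2)2COO- + H+
Ka = 10^(−4.80) = 1.58 × 10^-5
Ka = x²/(2.4e-05 − x) = 1.58 × 10^-5
The 5% rule fails; solving x² + Ka·x − Ka·C₀ = 0 exactly:
x = [−1.58e-05 + √(1.58e-05² + 1.52e-09)]/2 = 1.31 × 10^-5 M
pH = −log(1.31 × 10^-5) = 4.88

pH = 4.88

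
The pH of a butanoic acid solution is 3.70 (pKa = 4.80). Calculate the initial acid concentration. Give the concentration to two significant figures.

[H+] = 10^(-3.70) = 2.00 × 10^-4 M = x
Ka = 10^(−4.80) = 1.58 × 10^-5
Ka = x²/(C₀ − x) ⇒ C₀ = x + x²/Ka
C₀ = 2.00 × 10^-4 + (2.00 × 10^-4)²/(1.58 × 10^-5) = 2.73 × 10^-3 M

C₀ = 2.7 × 10^-3 M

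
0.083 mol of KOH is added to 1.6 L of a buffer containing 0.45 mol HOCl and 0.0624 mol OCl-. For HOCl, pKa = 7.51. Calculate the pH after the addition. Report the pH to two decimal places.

pH = 7.11

After neutralization: n(HOCl) = 0.367 mol, n(OCl-) = 0.145 mol.
pH = pKa + log([A⁻]/[HA]) = 7.51 + log(0.145/0.367) = 7.51 -0.403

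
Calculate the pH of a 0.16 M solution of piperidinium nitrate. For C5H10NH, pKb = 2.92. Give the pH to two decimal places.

C5H10NH2+ is the conjugate acid of the weak base C5H10NH.
Kb = 10^(−2.92) = 1.20 × 10^-3
Ka = Kw/Kb = 1.0×10^-14 / 1.20 × 10^-3 = 8.33 × 10^-12
Let x = [H+] at equilibrium. Ka = x²/(0.16 − x).
Assume x ≪ 0.16: x ≈ √(8.33 × 10^-12 × 0.16) = 1.15 × 10^-6 M
pH = −log(1.15 × 10^-6) = 5.94

pH = 5.94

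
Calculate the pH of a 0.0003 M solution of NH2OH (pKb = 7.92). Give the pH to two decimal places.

pH = 8.28

NH2OH + H2O ⇌ NH3OH+ + OH-
Kb = 10^(−7.92) = 1.20 × 10^-8
From the ICE table, Kb = x²/(0.0003 − x) = 1.20 × 10^-8.
Neglecting x in the denominator: x = √(1.20 × 10^-8 × 0.0003) = 1.90 × 10^-6 M
(x/C₀ = 0.63% < 5%, so the approximation holds.)
pOH = 5.72, so pH = 14.00 − pOH = 8.28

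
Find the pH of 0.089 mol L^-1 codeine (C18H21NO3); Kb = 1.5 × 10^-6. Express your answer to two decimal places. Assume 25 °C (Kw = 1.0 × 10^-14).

pH = 10.56

C18H21NO3 + H2O ⇌ C18H22NO3+ + OH-
Kb = x²/(0.089 − x) = 1.5 × 10^-6
Since Kb ≪ C₀, x ≈ √(Kb·C₀) = 3.65 × 10^-4 M.
(x/C₀ = 0.41% < 5%, so the approximation holds.)
pOH = 3.44, so pH = 14.00 − pOH = 10.56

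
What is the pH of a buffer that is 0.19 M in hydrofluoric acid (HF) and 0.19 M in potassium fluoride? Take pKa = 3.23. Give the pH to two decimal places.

Using pH = pKa + log([base]/[acid]) with [base]/[acid] = 0.19/0.19:
pH = 3.23 + (+0.000) = 3.23

pH = 3.23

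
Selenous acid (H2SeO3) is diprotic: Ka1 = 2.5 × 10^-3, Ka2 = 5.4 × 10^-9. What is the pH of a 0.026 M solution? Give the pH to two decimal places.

pH = 2.16

Since Ka1 ≫ Ka2, the first ionization dominates [H+].
Ka1 = x²/(0.026 − x) = 2.5 × 10^-3
Solving the quadratic: x = (−Ka1 + √(Ka1² + 4·Ka1·C₀))/2 = 6.91 × 10^-3 M
pH = −log(6.91 × 10^-3) = 2.16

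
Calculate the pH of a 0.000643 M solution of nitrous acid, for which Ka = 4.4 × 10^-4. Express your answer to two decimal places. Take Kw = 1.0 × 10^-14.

pH = 3.45

HNO2 ⇌ NO2- + H+
Ka = x²/(0.000643 − x) = 4.4 × 10^-4
x is not negligible relative to C₀; solve x² + 0.00044·x − 2.83e-07 = 0.
x = (−Ka + √(Ka² + 4·Ka·C₀))/2 = 3.56 × 10^-4 M
pH = −log(3.56 × 10^-4) = 3.45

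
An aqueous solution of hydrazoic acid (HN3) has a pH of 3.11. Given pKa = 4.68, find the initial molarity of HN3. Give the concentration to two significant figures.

[H+] = 10^(-3.11) = 7.76 × 10^-4 M = x
Ka = 10^(−4.68) = 2.09 × 10^-5
Ka = x²/(C₀ − x) ⇒ C₀ = x + x²/Ka
C₀ = 7.76 × 10^-4 + (7.76 × 10^-4)²/(2.09 × 10^-5) = 2.96 × 10^-2 M

C₀ = 3.0 × 10^-2 M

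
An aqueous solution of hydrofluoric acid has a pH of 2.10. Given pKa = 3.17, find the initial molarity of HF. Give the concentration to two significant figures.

[H+] = 10^(-2.10) = 7.94 × 10^-3 M = x
Ka = 10^(−3.17) = 6.76 × 10^-4
Ka = x²/(C₀ − x) ⇒ C₀ = x + x²/Ka
C₀ = 7.94 × 10^-3 + (7.94 × 10^-3)²/(6.76 × 10^-4) = 1.01 × 10^-1 M

C₀ = 1.0 × 10^-1 M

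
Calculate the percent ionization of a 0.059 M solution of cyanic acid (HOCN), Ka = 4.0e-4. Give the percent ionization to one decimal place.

HOCN ⇌ OCN- + H+; let x = [H+] at equilibrium.
Solve x² + 0.0004x − 2.36e-05 = 0 → x = 4.66 × 10^-3 M
% ionization = x/C₀ × 100% = 4.66 × 10^-3/0.059 × 100% = 7.9%

7.9%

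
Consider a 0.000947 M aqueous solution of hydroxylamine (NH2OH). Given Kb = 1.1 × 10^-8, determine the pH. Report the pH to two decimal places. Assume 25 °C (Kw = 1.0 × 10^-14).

pH = 8.51

NH2OH + H2O ⇌ NH3OH+ + OH-
From the ICE table, Kb = x²/(0.000947 − x) = 1.1 × 10^-8.
Since Kb ≪ C₀, x ≈ √(Kb·C₀) = 3.23 × 10^-6 M.
pOH = −log(3.23 × 10^-6) = 5.49; pH = 14.00 − 5.49 = 8.51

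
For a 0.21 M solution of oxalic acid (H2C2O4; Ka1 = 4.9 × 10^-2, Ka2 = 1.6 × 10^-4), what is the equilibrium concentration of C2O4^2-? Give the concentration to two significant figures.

1.6 × 10^-4 M

First ionization gives [H+] ≈ [HC2O4-] = 7.99 × 10^-2 M.
Second step: Ka2 = [H+][C2O4^2-]/[HC2O4-] ≈ [C2O4^2-] (since [H+] ≈ [HC2O4-]).
So [C2O4^2-] ≈ Ka2.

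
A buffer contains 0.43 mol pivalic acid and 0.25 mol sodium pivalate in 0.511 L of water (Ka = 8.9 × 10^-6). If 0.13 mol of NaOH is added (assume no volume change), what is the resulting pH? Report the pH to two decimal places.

OH- converts (CH3)3CCOOH to (CH3)3CCOO-: (CH3)3CCOOH → 0.3 mol, (CH3)3CCOO- → 0.38 mol.
pKa = −log(8.9 × 10^-6) = 5.051
pH = pKa + log(n_(CH3)3CCOO-/n_(CH3)3CCOOH) = 5.051 + log(0.38/0.3) = 5.051 + (+0.103)

pH = 5.15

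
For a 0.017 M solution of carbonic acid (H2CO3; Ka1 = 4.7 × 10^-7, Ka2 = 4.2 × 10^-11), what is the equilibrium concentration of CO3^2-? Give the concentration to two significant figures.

4.2 × 10^-11 M

First ionization gives [H+] ≈ [HCO3-] = 8.94 × 10^-5 M.
Second step: Ka2 = [H+][CO3^2-]/[HCO3-] ≈ [CO3^2-] (since [H+] ≈ [HCO3-]).
So [CO3^2-] ≈ Ka2.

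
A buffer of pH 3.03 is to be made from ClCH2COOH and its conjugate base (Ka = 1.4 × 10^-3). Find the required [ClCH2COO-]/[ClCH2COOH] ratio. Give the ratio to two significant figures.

pKa = -log(1.4 × 10^-3) = 2.854
pH = pKa + log(r) ⇒ log(r) = 3.03 − 2.854 = +0.176
r = [ClCH2COO-]/[ClCH2COOH] = 10^(+0.176) = 1.5

ratio = 1.5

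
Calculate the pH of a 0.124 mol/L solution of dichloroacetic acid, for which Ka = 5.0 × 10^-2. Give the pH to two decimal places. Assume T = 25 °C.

Cl2CHCOOH ⇌ Cl2CHCOO- + H+
From the ICE table, Ka = [H+]²/(0.124 − [H+]) = 5.0 × 10^-2.
[H+] is not negligible relative to C₀; solve [H+]² + 0.05·[H+] − 0.0062 = 0.
[H+] = (−Ka + √(Ka² + 4·Ka·C₀))/2 = 5.76 × 10^-2 M
pH = −log[H+] = −log(5.76 × 10^-2) = 1.24

pH = 1.24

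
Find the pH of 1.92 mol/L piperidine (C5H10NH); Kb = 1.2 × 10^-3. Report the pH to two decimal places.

C5H10NH + H2O ⇌ C5H10NH2+ + OH-
Let x = [OH-] at equilibrium. Kb = x²/(1.92 − x).
Since Kb ≪ C₀, x ≈ √(Kb·C₀) = 4.80 × 10^-2 M.
Check: 2.5% ionized — well under 5%, approximation valid.
pOH = −log(4.80 × 10^-2) = 1.32; pH = 14.00 − 1.32 = 12.68

pH = 12.68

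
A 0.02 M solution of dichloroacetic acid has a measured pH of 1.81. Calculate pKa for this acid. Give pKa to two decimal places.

pKa = 1.27

[H+] = 10^(-1.81) = 1.55 × 10^-2 M
At equilibrium [HA] = 0.02 − 1.55 × 10^-2 = 4.50 × 10^-3 M
Ka = [H+][A-]/[HA] = (1.55 × 10^-2)² / 4.50 × 10^-3 = 5.34 × 10^-2
pKa = -log(5.34 × 10^-2) = 1.27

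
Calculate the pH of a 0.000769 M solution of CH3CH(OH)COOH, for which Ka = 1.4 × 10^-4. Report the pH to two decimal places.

pH = 3.58

CH3CH(OH)COOH ⇌ CH3CH(OH)COO- + H+
Let x = [H+] at equilibrium. Ka = x²/(0.000769 − x).
The 5% rule fails; solving x² + Ka·x − Ka·C₀ = 0 exactly:
x = (−Ka + √(Ka² + 4·Ka·C₀))/2 = 2.65 × 10^-4 M
pH = −log[H+] = −log(2.65 × 10^-4) = 3.58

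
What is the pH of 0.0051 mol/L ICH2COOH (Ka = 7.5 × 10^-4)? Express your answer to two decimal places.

ICH2COOH ⇌ ICH2COO- + H+
Let x = [H+] at equilibrium. Ka = x²/(0.0051 − x).
x is not negligible relative to C₀; solve x² + 0.00075·x − 3.83e-06 = 0.
x = (−Ka + √(Ka² + 4·Ka·C₀))/2 = 1.62 × 10^-3 M
pH = −log[H+] = −log(1.62 × 10^-3) = 2.79

pH = 2.79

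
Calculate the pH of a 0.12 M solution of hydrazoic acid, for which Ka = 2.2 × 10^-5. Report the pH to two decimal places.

pH = 2.79

HN3 ⇌ N3- + H+
From the ICE table, Ka = [H+]²/(0.12 − [H+]) = 2.2 × 10^-5.
Since Ka ≪ C₀, [H+] ≈ √(Ka·C₀) = 1.62 × 10^-3 M.
Check: 1.4% ionized — well under 5%, approximation valid.
pH = −log[H+] = −log(1.62 × 10^-3) = 2.79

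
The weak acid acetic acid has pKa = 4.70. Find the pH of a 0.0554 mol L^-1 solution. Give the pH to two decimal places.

pH = 2.98

CH3COOH ⇌ CH3COO- + H+
Ka = 10^(−4.70) = 2.00 × 10^-5
From the ICE table, Ka = [H+]²/(0.0554 − [H+]) = 2.00 × 10^-5.
Neglecting [H+] in the denominator: [H+] = √(2.00 × 10^-5 × 0.0554) = 1.05 × 10^-3 M
pH = −log[H+] = −log(1.05 × 10^-3) = 2.98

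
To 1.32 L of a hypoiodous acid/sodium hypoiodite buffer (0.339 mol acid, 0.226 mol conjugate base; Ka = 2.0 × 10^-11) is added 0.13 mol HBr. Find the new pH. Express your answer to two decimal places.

pH = 10.01

Added H+ converts OI- to HOI: HOI → 0.469 mol, OI- → 0.096 mol.
pKa = −log(2.0 × 10^-11) = 10.699
pH = pKa + log(n_OI-/n_HOI) = 10.699 + log(0.096/0.469) = 10.699 + (-0.689)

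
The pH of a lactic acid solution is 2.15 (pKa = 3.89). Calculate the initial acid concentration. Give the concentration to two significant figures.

[H+] = 10^(-2.15) = 7.08 × 10^-3 M = x
Ka = 10^(−3.89) = 1.29 × 10^-4
Ka = x²/(C₀ − x) ⇒ C₀ = x + x²/Ka
C₀ = 7.08 × 10^-3 + (7.08 × 10^-3)²/(1.29 × 10^-4) = 3.96 × 10^-1 M

C₀ = 4.0 × 10^-1 M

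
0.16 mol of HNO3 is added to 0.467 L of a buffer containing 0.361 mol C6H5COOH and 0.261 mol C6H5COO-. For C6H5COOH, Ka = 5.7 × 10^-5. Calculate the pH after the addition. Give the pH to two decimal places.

Added H+ converts C6H5COO- to C6H5COOH: C6H5COOH → 0.521 mol, C6H5COO- → 0.101 mol.
pKa = −log(5.7 × 10^-5) = 4.244
pH = pKa + log(n_C6H5COO-/n_C6H5COOH) = 4.244 + log(0.101/0.521) = 4.244 + (-0.713)

pH = 3.53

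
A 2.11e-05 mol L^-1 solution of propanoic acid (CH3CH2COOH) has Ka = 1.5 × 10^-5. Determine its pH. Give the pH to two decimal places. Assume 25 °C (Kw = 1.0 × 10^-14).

pH = 4.93

CH3CH2COOH ⇌ CH3CH2COO- + H+
Ka = x²/(2.11e-05 − x) = 1.5 × 10^-5
The 5% rule fails; solving x² + Ka·x − Ka·C₀ = 0 exactly:
x = [−1.5e-05 + √(1.5e-05² + 1.27e-09)]/2 = 1.18 × 10^-5 M
pH = −log(1.18 × 10^-5) = 4.93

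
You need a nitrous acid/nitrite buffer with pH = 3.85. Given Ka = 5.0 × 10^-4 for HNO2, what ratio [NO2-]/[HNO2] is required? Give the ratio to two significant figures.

pKa = -log(5.0 × 10^-4) = 3.301
pH = pKa + log(r) ⇒ log(r) = 3.85 − 3.301 = +0.549
r = [NO2-]/[HNO2] = 10^(+0.549) = 3.54

ratio = 3.5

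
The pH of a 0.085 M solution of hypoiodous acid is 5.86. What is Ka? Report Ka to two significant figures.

Ka = 2.2 × 10^-11

[H+] = 10^(-5.86) = 1.38 × 10^-6 M
At equilibrium [HA] = 0.085 − 1.38 × 10^-6 = 8.50 × 10^-2 M
Ka = [H+][A-]/[HA] = (1.38 × 10^-6)² / 8.50 × 10^-2 = 2.2 × 10^-11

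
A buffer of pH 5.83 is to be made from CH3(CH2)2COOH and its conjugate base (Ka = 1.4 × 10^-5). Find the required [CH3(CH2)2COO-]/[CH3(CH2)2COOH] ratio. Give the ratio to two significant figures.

ratio = 9.5

pKa = -log(1.4 × 10^-5) = 4.854
pH = pKa + log(r) ⇒ log(r) = 5.83 − 4.854 = +0.976
r = [CH3(CH2)2COO-]/[CH3(CH2)2COOH] = 10^(+0.976) = 9.46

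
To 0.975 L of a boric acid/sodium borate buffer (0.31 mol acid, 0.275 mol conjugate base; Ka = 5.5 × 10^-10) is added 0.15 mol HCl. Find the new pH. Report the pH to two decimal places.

Added H+ converts B(OH)4- to B(OH)3: B(OH)3 → 0.46 mol, B(OH)4- → 0.125 mol.
pKa = −log(5.5 × 10^-10) = 9.260
Henderson–Hasselbalch with mole ratio 0.125/0.46: pH = 9.260 + (-0.566)

pH = 8.69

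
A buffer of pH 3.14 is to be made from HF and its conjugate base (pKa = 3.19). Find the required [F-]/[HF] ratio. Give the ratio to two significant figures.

ratio = 0.89

pH = pKa + log(r) ⇒ log(r) = 3.14 − 3.19 = -0.05
r = [F-]/[HF] = 10^(-0.05) = 0.891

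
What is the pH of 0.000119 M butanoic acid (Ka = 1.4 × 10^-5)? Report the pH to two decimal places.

CH3(CH2)2COOH ⇌ CH3(CH2)2COO- + H+
Ka = [H+]²/(0.000119 − [H+]) = 1.4 × 10^-5
Here C₀/Ka ≈ 8.5, so the small-[H+] approximation fails. Use the quadratic:
[H+] = [−1.4e-05 + √(1.4e-05² + 6.66e-09)]/2 = 3.44 × 10^-5 M
pH = −log[H+] = −log(3.44 × 10^-5) = 4.46

pH = 4.46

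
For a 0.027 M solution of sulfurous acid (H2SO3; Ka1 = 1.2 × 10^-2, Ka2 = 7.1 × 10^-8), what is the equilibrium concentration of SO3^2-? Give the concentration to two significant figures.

First ionization gives [H+] ≈ [HSO3-] = 1.30 × 10^-2 M.
Second step: Ka2 = [H+][SO3^2-]/[HSO3-] ≈ [SO3^2-] (since [H+] ≈ [HSO3-]).
So [SO3^2-] ≈ Ka2.

7.1 × 10^-8 M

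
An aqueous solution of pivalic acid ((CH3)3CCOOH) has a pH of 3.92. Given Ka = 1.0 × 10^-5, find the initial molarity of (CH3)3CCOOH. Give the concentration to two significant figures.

[H+] = 10^(-3.92) = 1.20 × 10^-4 M = x
Ka = x²/(C₀ − x) ⇒ C₀ = x + x²/Ka
C₀ = 1.20 × 10^-4 + (1.20 × 10^-4)²/(1.0 × 10^-5) = 1.56 × 10^-3 M

C₀ = 1.6 × 10^-3 M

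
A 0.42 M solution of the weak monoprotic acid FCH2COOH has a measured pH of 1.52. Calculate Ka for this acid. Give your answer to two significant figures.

Ka = 2.3 × 10^-3

[H+] = 10^(-1.52) = 3.02 × 10^-2 M
At equilibrium [HA] = 0.42 − 3.02 × 10^-2 = 3.90 × 10^-1 M
Ka = [H+][A-]/[HA] = (3.02 × 10^-2)² / 3.90 × 10^-1 = 2.3 × 10^-3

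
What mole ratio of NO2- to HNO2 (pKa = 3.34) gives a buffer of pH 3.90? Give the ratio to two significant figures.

ratio = 3.6

pH = pKa + log(r) ⇒ log(r) = 3.90 − 3.34 = +0.56
r = [NO2-]/[HNO2] = 10^(+0.56) = 3.63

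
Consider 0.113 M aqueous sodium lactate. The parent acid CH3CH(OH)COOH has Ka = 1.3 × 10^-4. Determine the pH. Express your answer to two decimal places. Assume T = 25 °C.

CH3CH(OH)COO- is the conjugate base of the weak acid CH3CH(OH)COOH.
Kb = Kw/Ka = 1.0×10^-14 / 1.3 × 10^-4 = 7.69 × 10^-11
Let x = [OH-] at equilibrium. Kb = x²/(0.113 − x).
Assume x ≪ 0.113: x ≈ √(7.69 × 10^-11 × 0.113) = 2.95 × 10^-6 M
Check: 0.0026% ionized — well under 5%, approximation valid.
pOH = −log(2.95 × 10^-6) = 5.53; pH = 14.00 − 5.53 = 8.47

pH = 8.47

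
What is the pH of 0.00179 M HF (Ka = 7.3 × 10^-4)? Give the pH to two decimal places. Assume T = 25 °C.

HF ⇌ F- + H+
From the ICE table, Ka = [H+]²/(0.00179 − [H+]) = 7.3 × 10^-4.
Here C₀/Ka ≈ 2.45, so the small-[H+] approximation fails. Use the quadratic:
[H+] = (−Ka + √(Ka² + 4·Ka·C₀))/2 = 8.35 × 10^-4 M
pH = −log[H+] = −log(8.35 × 10^-4) = 3.08

pH = 3.08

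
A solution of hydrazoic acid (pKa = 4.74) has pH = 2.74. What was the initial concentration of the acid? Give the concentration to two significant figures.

C₀ = 1.8 × 10^-1 M

[H+] = 10^(-2.74) = 1.82 × 10^-3 M = x
Ka = 10^(−4.74) = 1.82 × 10^-5
Ka = x²/(C₀ − x) ⇒ C₀ = x + x²/Ka
C₀ = 1.82 × 10^-3 + (1.82 × 10^-3)²/(1.82 × 10^-5) = 1.84 × 10^-1 M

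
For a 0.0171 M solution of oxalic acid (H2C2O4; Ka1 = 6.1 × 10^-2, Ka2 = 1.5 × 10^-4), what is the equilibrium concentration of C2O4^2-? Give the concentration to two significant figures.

First ionization gives [H+] ≈ [HC2O4-] = 1.39 × 10^-2 M.
Second step: Ka2 = [H+][C2O4^2-]/[HC2O4-] ≈ [C2O4^2-] (since [H+] ≈ [HC2O4-]).
So [C2O4^2-] ≈ Ka2.

1.5 × 10^-4 M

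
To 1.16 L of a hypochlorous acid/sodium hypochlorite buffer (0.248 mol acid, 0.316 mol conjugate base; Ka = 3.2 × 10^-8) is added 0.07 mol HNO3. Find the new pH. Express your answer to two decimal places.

After neutralization: n(HOCl) = 0.318 mol, n(OCl-) = 0.246 mol.
pKa = −log(3.2 × 10^-8) = 7.495
Henderson–Hasselbalch with mole ratio 0.246/0.318: pH = 7.495 + (-0.111)

pH = 7.38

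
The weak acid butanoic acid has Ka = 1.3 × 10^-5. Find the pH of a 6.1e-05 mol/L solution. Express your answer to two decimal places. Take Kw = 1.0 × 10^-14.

pH = 4.65

CH3(CH2)2COOH ⇌ CH3(CH2)2COO- + H+
Ka = [H+]²/(6.1e-05 − [H+]) = 1.3 × 10^-5
[H+] is not negligible relative to C₀; solve [H+]² + 1.3e-05·[H+] − 7.93e-10 = 0.
[H+] = [−1.3e-05 + √(1.3e-05² + 3.17e-09)]/2 = 2.24 × 10^-5 M
pH = −log[H+] = −log(2.24 × 10^-5) = 4.65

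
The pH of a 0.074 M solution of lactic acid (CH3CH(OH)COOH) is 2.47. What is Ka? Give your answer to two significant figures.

Ka = 1.6 × 10^-4

[H+] = 10^(-2.47) = 3.39 × 10^-3 M
At equilibrium [HA] = 0.074 − 3.39 × 10^-3 = 7.06 × 10^-2 M
Ka = [H+][A-]/[HA] = (3.39 × 10^-3)² / 7.06 × 10^-2 = 1.6 × 10^-4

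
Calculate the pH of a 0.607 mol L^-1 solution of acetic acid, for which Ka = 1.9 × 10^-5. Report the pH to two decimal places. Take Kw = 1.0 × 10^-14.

CH3COOH ⇌ CH3COO- + H+
From the ICE table, Ka = [H+]²/(0.607 − [H+]) = 1.9 × 10^-5.
Since Ka ≪ C₀, [H+] ≈ √(Ka·C₀) = 3.40 × 10^-3 M.
([H+]/C₀ = 0.56% < 5%, so the approximation holds.)
pH = −log(3.40 × 10^-3) = 2.47

pH = 2.47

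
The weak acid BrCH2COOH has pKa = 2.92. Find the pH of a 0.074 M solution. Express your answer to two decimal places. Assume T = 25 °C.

BrCH2COOH ⇌ BrCH2COO- + H+
Ka = 10^(−2.92) = 1.20 × 10^-3
Ka = [H+]²/(0.074 − [H+]) = 1.20 × 10^-3
The 5% rule fails; solving [H+]² + Ka·[H+] − Ka·C₀ = 0 exactly:
[H+] = (−Ka + √(Ka² + 4·Ka·C₀))/2 = 8.84 × 10^-3 M
pH = −log[H+] = −log(8.84 × 10^-3) = 2.05

pH = 2.05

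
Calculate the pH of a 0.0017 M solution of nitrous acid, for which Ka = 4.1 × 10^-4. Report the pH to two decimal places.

pH = 3.18

HNO2 ⇌ NO2- + H+
From the ICE table, Ka = x²/(0.0017 − x) = 4.1 × 10^-4.
The 5% rule fails; solving x² + Ka·x − Ka·C₀ = 0 exactly:
x = (−Ka + √(Ka² + 4·Ka·C₀))/2 = 6.55 × 10^-4 M
pH = −log(6.55 × 10^-4) = 3.18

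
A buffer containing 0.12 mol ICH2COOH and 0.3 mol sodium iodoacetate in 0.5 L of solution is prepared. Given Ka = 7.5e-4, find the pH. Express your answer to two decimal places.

pH = 3.52

pKa = −log(7.5 × 10^-4) = 3.125
Henderson–Hasselbalch: pH = pKa + log([ICH2COO-]/[ICH2COOH]) = 3.125 + log(0.3/0.12)
pH = 3.125 + (+0.398) = 3.52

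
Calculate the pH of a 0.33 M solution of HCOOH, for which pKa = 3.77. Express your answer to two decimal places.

pH = 2.13

HCOOH ⇌ HCOO- + H+
Ka = 10^(−3.77) = 1.70 × 10^-4
Ka = x²/(0.33 − x) = 1.70 × 10^-4
Neglecting x in the denominator: x = √(1.70 × 10^-4 × 0.33) = 7.49 × 10^-3 M
(x/C₀ = 2.3% < 5%, so the approximation holds.)
pH = −log(7.49 × 10^-3) = 2.13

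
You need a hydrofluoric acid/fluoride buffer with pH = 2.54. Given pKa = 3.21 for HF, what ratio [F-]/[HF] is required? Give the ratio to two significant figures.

ratio = 0.21

pH = pKa + log(r) ⇒ log(r) = 2.54 − 3.21 = -0.67
r = [F-]/[HF] = 10^(-0.67) = 0.214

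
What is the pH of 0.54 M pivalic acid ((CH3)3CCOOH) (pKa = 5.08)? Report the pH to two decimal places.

pH = 2.67

(CH3)3CCOOH ⇌ (CH3)3CCOO- + H+
Ka = 10^(−5.08) = 8.32 × 10^-6
From the ICE table, Ka = [H+]²/(0.54 − [H+]) = 8.32 × 10^-6.
Neglecting [H+] in the denominator: [H+] = √(8.32 × 10^-6 × 0.54) = 2.12 × 10^-3 M
Check: 0.39% ionized — well under 5%, approximation valid.
pH = −log(2.12 × 10^-3) = 2.67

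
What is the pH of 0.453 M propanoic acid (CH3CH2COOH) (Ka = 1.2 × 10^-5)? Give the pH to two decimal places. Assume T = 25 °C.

CH3CH2COOH ⇌ CH3CH2COO- + H+
From the ICE table, Ka = [H+]²/(0.453 − [H+]) = 1.2 × 10^-5.
Neglecting [H+] in the denominator: [H+] = √(1.2 × 10^-5 × 0.453) = 2.33 × 10^-3 M
pH = −log(2.33 × 10^-3) = 2.63

pH = 2.63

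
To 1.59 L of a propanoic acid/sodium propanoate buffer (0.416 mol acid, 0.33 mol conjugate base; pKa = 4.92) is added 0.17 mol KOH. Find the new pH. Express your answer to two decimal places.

pH = 5.23

OH- converts CH3CH2COOH to CH3CH2COO-: CH3CH2COOH → 0.246 mol, CH3CH2COO- → 0.5 mol.
Henderson–Hasselbalch with mole ratio 0.5/0.246: pH = 4.92 + (+0.308)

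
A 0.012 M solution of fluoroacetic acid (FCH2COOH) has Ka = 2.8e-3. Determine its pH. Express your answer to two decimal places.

FCH2COOH ⇌ FCH2COO- + H+
Ka = [H+]²/(0.012 − [H+]) = 2.8 × 10^-3
[H+] is not negligible relative to C₀; solve [H+]² + 0.0028·[H+] − 3.36e-05 = 0.
[H+] = [−0.0028 + √(0.0028² + 0.000134)]/2 = 4.56 × 10^-3 M
pH = −log[H+] = −log(4.56 × 10^-3) = 2.34

pH = 2.34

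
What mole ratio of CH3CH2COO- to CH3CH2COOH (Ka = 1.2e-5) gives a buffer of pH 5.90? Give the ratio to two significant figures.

pKa = -log(1.2 × 10^-5) = 4.921
pH = pKa + log(r) ⇒ log(r) = 5.90 − 4.921 = +0.979
r = [CH3CH2COO-]/[CH3CH2COOH] = 10^(+0.979) = 9.53

ratio = 9.5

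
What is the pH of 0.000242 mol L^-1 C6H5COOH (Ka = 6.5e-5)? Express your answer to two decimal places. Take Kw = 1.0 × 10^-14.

pH = 4.01

C6H5COOH ⇌ C6H5COO- + H+
Ka = x²/(0.000242 − x) = 6.5 × 10^-5
Here C₀/Ka ≈ 3.72, so the small-x approximation fails. Use the quadratic:
x = [−6.5e-05 + √(6.5e-05² + 6.29e-08)]/2 = 9.71 × 10^-5 M
pH = −log[H+] = −log(9.71 × 10^-5) = 4.01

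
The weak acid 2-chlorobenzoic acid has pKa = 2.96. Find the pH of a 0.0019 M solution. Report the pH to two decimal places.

ClC6H4COOH ⇌ ClC6H4COO- + H+
Ka = 10^(−2.96) = 1.10 × 10^-3
Let x = [H+] at equilibrium. Ka = x²/(0.0019 − x).
The 5% rule fails; solving x² + Ka·x − Ka·C₀ = 0 exactly:
x = [−0.0011 + √(0.0011² + 8.36e-06)]/2 = 9.97 × 10^-4 M
pH = −log[H+] = −log(9.97 × 10^-4) = 3.00

pH = 3.00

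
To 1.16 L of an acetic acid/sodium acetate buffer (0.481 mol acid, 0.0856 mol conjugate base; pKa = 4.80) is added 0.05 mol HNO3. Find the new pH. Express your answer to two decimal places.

After neutralization: n(CH3COOH) = 0.531 mol, n(CH3COO-) = 0.0356 mol.
pH = pKa + log([A⁻]/[HA]) = 4.80 + log(0.0356/0.531) = 4.80 -1.174

pH = 3.63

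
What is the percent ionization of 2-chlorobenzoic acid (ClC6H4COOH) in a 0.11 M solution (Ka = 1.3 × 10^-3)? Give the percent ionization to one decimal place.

ClC6H4COOH ⇌ ClC6H4COO- + H+; let x = [H+] at equilibrium.
Solve x² + 0.0013x − 0.000143 = 0 → x = 1.13 × 10^-2 M
Fraction ionized = 1.13 × 10^-2 / 0.11 = 0.1027 → 10.3%

10.3%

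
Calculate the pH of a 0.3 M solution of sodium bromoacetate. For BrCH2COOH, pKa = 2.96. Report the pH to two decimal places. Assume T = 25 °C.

pH = 8.22

BrCH2COO- is the conjugate base of the weak acid BrCH2COOH.
Ka = 10^(−2.96) = 1.10 × 10^-3
Kb = Kw/Ka = 1.0×10^-14 / 1.10 × 10^-3 = 9.09 × 10^-12
Kb = x²/(0.3 − x) = 9.09 × 10^-12
Neglecting x in the denominator: x = √(9.09 × 10^-12 × 0.3) = 1.65 × 10^-6 M
(x/C₀ = 0.00055% < 5%, so the approximation holds.)
pOH = −log(1.65 × 10^-6) = 5.78; pH = 14.00 − 5.78 = 8.22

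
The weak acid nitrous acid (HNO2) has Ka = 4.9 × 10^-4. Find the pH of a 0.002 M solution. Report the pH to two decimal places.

pH = 3.11

HNO2 ⇌ NO2- + H+
Ka = [H+]²/(0.002 − [H+]) = 4.9 × 10^-4
[H+] is not negligible relative to C₀; solve [H+]² + 0.00049·[H+] − 9.8e-07 = 0.
[H+] = (−Ka + √(Ka² + 4·Ka·C₀))/2 = 7.75 × 10^-4 M
pH = −log(7.75 × 10^-4) = 3.11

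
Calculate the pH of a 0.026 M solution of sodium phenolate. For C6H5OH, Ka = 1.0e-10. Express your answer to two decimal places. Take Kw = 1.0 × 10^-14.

pH = 11.19

C6H5O- is the conjugate base of the weak acid C6H5OH.
Kb = Kw/Ka = 1.0×10^-14 / 1.0 × 10^-10 = 1.00 × 10^-4
From the ICE table, Kb = x²/(0.026 − x) = 1.00 × 10^-4.
The 5% rule fails; solving x² + Kb·x − Kb·C₀ = 0 exactly:
x = (−Kb + √(Kb² + 4·Kb·C₀))/2 = 1.56 × 10^-3 M
pOH = −log(1.56 × 10^-3) = 2.81; pH = 14.00 − 2.81 = 11.19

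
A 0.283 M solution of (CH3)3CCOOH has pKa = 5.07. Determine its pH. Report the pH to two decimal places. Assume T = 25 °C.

(CH3)3CCOOH ⇌ (CH3)3CCOO- + H+
Ka = 10^(−5.07) = 8.51 × 10^-6
Let x = [H+] at equilibrium. Ka = x²/(0.283 − x).
Since Ka ≪ C₀, x ≈ √(Ka·C₀) = 1.55 × 10^-3 M.
pH = −log[H+] = −log(1.55 × 10^-3) = 2.81

pH = 2.81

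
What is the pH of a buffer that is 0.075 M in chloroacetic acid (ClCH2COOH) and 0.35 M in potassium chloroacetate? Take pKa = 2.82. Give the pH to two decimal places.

Using pH = pKa + log([base]/[acid]) with [base]/[acid] = 0.35/0.075:
pH = 2.82 + (+0.669) = 3.49

pH = 3.49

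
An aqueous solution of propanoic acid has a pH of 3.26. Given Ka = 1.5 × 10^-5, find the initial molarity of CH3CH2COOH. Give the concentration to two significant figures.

[H+] = 10^(-3.26) = 5.50 × 10^-4 M = x
Ka = x²/(C₀ − x) ⇒ C₀ = x + x²/Ka
C₀ = 5.50 × 10^-4 + (5.50 × 10^-4)²/(1.5 × 10^-5) = 2.07 × 10^-2 M

C₀ = 2.1 × 10^-2 M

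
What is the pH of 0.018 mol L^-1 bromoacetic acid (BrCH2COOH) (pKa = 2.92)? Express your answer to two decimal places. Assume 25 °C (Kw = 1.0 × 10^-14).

pH = 2.39

BrCH2COOH ⇌ BrCH2COO- + H+
Ka = 10^(−2.92) = 1.20 × 10^-3
Let x = [H+] at equilibrium. Ka = x²/(0.018 − x).
The 5% rule fails; solving x² + Ka·x − Ka·C₀ = 0 exactly:
x = (−Ka + √(Ka² + 4·Ka·C₀))/2 = 4.09 × 10^-3 M
pH = −log(4.09 × 10^-3) = 2.39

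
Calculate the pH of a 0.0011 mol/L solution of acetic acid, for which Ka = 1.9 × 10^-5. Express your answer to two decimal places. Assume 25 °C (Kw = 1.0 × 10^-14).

pH = 3.87

CH3COOH ⇌ CH3COO- + H+
Let x = [H+] at equilibrium. Ka = x²/(0.0011 − x).
x is not negligible relative to C₀; solve x² + 1.9e-05·x − 2.09e-08 = 0.
x = (−Ka + √(Ka² + 4·Ka·C₀))/2 = 1.35 × 10^-4 M
pH = −log[H+] = −log(1.35 × 10^-4) = 3.87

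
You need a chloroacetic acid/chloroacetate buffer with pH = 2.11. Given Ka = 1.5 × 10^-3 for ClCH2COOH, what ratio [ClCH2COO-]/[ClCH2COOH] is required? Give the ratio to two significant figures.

pKa = -log(1.5 × 10^-3) = 2.824
pH = pKa + log(r) ⇒ log(r) = 2.11 − 2.824 = -0.714
r = [ClCH2COO-]/[ClCH2COOH] = 10^(-0.714) = 0.193

ratio = 0.19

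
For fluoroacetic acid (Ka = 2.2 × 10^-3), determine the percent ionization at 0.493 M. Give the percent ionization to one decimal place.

FCH2COOH ⇌ FCH2COO- + H+; let x = [H+] at equilibrium.
Ka = x²/(C₀ − x); solving the quadratic gives x = 3.19 × 10^-2 M.
% ionization = x/C₀ × 100% = 3.19 × 10^-2/0.493 × 100% = 6.5%

6.5%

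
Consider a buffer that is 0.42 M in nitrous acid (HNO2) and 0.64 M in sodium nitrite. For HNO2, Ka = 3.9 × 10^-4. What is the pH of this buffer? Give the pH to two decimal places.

pKa = −log(3.9 × 10^-4) = 3.409
Using pH = pKa + log([base]/[acid]) with [base]/[acid] = 0.64/0.42:
pH = 3.409 + (+0.183) = 3.59

pH = 3.59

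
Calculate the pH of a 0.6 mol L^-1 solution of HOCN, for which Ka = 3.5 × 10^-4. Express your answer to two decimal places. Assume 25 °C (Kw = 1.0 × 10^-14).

HOCN ⇌ OCN- + H+
Ka = [H+]²/(0.6 − [H+]) = 3.5 × 10^-4
Since Ka ≪ C₀, [H+] ≈ √(Ka·C₀) = 1.45 × 10^-2 M.
([H+]/C₀ = 2.4% < 5%, so the approximation holds.)
pH = −log[H+] = −log(1.45 × 10^-2) = 1.84

pH = 1.84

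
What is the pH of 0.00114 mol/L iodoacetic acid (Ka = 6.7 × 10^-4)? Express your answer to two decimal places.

pH = 3.22

ICH2COOH ⇌ ICH2COO- + H+
Ka = [H+]²/(0.00114 − [H+]) = 6.7 × 10^-4
The 5% rule fails; solving [H+]² + Ka·[H+] − Ka·C₀ = 0 exactly:
[H+] = (−Ka + √(Ka² + 4·Ka·C₀))/2 = 6.01 × 10^-4 M
pH = −log(6.01 × 10^-4) = 3.22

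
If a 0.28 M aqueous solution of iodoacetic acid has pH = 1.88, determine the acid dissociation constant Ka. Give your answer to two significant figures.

[H+] = 10^(-1.88) = 1.32 × 10^-2 M
At equilibrium [HA] = 0.28 − 1.32 × 10^-2 = 2.67 × 10^-1 M
Ka = [H+][A-]/[HA] = (1.32 × 10^-2)² / 2.67 × 10^-1 = 6.5 × 10^-4

Ka = 6.5 × 10^-4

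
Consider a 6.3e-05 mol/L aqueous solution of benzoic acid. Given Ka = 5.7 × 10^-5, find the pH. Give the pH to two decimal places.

pH = 4.42

C6H5COOH ⇌ C6H5COO- + H+
Ka = [H+]²/(6.3e-05 − [H+]) = 5.7 × 10^-5
[H+] is not negligible relative to C₀; solve [H+]² + 5.7e-05·[H+] − 3.59e-09 = 0.
[H+] = (−Ka + √(Ka² + 4·Ka·C₀))/2 = 3.79 × 10^-5 M
pH = −log(3.79 × 10^-5) = 4.42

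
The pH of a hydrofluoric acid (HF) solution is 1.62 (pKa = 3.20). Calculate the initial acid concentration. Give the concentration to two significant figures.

C₀ = 9.4 × 10^-1 M

[H+] = 10^(-1.62) = 2.40 × 10^-2 M = x
Ka = 10^(−3.20) = 6.31 × 10^-4
Ka = x²/(C₀ − x) ⇒ C₀ = x + x²/Ka
C₀ = 2.40 × 10^-2 + (2.40 × 10^-2)²/(6.31 × 10^-4) = 9.37 × 10^-1 M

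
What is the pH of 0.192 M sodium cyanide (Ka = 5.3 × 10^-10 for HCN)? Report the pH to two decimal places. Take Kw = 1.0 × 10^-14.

CN- is the conjugate base of the weak acid HCN.
Kb = Kw/Ka = 1.0×10^-14 / 5.3 × 10^-10 = 1.89 × 10^-5
From the ICE table, Kb = [OH-]²/(0.192 − [OH-]) = 1.89 × 10^-5.
Assume [OH-] ≪ 0.192: [OH-] ≈ √(1.89 × 10^-5 × 0.192) = 1.90 × 10^-3 M
Check: 0.99% ionized — well under 5%, approximation valid.
pOH = 2.72, so pH = 14.00 − pOH = 11.28

pH = 11.28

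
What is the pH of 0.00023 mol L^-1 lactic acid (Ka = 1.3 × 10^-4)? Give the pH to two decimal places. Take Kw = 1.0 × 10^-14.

pH = 3.92

CH3CH(OH)COOH ⇌ CH3CH(OH)COO- + H+
From the ICE table, Ka = [H+]²/(0.00023 − [H+]) = 1.3 × 10^-4.
The 5% rule fails; solving [H+]² + Ka·[H+] − Ka·C₀ = 0 exactly:
[H+] = [−0.00013 + √(0.00013² + 1.2e-07)]/2 = 1.20 × 10^-4 M
pH = −log[H+] = −log(1.20 × 10^-4) = 3.92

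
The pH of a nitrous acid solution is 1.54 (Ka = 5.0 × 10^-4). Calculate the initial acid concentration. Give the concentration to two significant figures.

C₀ = 1.7 M

[H+] = 10^(-1.54) = 2.88 × 10^-2 M = x
Ka = x²/(C₀ − x) ⇒ C₀ = x + x²/Ka
C₀ = 2.88 × 10^-2 + (2.88 × 10^-2)²/(5.0 × 10^-4) = 1.69 M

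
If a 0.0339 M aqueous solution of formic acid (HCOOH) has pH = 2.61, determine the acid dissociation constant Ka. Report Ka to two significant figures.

Ka = 1.9 × 10^-4

[H+] = 10^(-2.61) = 2.45 × 10^-3 M
At equilibrium [HA] = 0.0339 − 2.45 × 10^-3 = 3.14 × 10^-2 M
Ka = [H+][A-]/[HA] = (2.45 × 10^-3)² / 3.14 × 10^-2 = 1.9 × 10^-4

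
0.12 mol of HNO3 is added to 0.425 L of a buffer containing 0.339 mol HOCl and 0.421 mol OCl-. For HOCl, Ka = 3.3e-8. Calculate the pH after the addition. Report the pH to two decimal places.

pH = 7.30

After neutralization: n(HOCl) = 0.459 mol, n(OCl-) = 0.301 mol.
pKa = −log(3.3 × 10^-8) = 7.481
pH = pKa + log(n_OCl-/n_HOCl) = 7.481 + log(0.301/0.459) = 7.481 + (-0.183)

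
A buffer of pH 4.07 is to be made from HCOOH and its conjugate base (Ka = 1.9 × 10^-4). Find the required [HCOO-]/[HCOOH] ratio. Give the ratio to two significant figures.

ratio = 2.2

pKa = -log(1.9 × 10^-4) = 3.721
pH = pKa + log(r) ⇒ log(r) = 4.07 − 3.721 = +0.349
r = [HCOO-]/[HCOOH] = 10^(+0.349) = 2.23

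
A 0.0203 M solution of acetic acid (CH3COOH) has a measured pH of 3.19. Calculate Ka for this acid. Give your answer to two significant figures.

Ka = 2.1 × 10^-5

[H+] = 10^(-3.19) = 6.46 × 10^-4 M
At equilibrium [HA] = 0.0203 − 6.46 × 10^-4 = 1.97 × 10^-2 M
Ka = [H+][A-]/[HA] = (6.46 × 10^-4)² / 1.97 × 10^-2 = 2.1 × 10^-5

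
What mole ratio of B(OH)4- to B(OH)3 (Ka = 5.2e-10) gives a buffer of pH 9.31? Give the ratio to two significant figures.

pKa = -log(5.2 × 10^-10) = 9.284
pH = pKa + log(r) ⇒ log(r) = 9.31 − 9.284 = +0.026
r = [B(OH)4-]/[B(OH)3] = 10^(+0.026) = 1.06

ratio = 1.1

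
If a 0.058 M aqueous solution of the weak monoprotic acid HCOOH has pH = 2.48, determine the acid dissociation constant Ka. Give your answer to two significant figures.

Ka = 2.0 × 10^-4

[H+] = 10^(-2.48) = 3.31 × 10^-3 M
At equilibrium [HA] = 0.058 − 3.31 × 10^-3 = 5.47 × 10^-2 M
Ka = [H+][A-]/[HA] = (3.31 × 10^-3)² / 5.47 × 10^-2 = 2.0 × 10^-4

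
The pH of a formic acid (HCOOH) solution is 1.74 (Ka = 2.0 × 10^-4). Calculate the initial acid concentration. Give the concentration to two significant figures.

[H+] = 10^(-1.74) = 1.82 × 10^-2 M = x
Ka = x²/(C₀ − x) ⇒ C₀ = x + x²/Ka
C₀ = 1.82 × 10^-2 + (1.82 × 10^-2)²/(2.0 × 10^-4) = 1.67 M

C₀ = 1.7 M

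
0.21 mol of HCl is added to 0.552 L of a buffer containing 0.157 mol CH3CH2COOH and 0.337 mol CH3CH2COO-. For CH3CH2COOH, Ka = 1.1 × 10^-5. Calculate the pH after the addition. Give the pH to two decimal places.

After neutralization: n(CH3CH2COOH) = 0.367 mol, n(CH3CH2COO-) = 0.127 mol.
pKa = −log(1.1 × 10^-5) = 4.959
pH = pKa + log([A⁻]/[HA]) = 4.959 + log(0.127/0.367) = 4.959 -0.461

pH = 4.50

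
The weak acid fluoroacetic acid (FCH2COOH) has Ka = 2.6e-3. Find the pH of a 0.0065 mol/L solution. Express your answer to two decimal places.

FCH2COOH ⇌ FCH2COO- + H+
Let x = [H+] at equilibrium. Ka = x²/(0.0065 − x).
Here C₀/Ka ≈ 2.5, so the small-x approximation fails. Use the quadratic:
x = (−Ka + √(Ka² + 4·Ka·C₀))/2 = 3.01 × 10^-3 M
pH = −log(3.01 × 10^-3) = 2.52

pH = 2.52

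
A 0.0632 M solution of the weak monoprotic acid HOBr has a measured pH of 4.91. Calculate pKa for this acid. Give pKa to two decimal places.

pKa = 8.62

[H+] = 10^(-4.91) = 1.23 × 10^-5 M
At equilibrium [HA] = 0.0632 − 1.23 × 10^-5 = 6.32 × 10^-2 M
Ka = [H+][A-]/[HA] = (1.23 × 10^-5)² / 6.32 × 10^-2 = 2.39 × 10^-9
pKa = -log(2.39 × 10^-9) = 8.62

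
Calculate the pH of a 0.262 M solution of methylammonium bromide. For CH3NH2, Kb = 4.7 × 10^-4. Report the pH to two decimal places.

pH = 5.63

CH3NH3+ is the conjugate acid of the weak base CH3NH2.
Ka = Kw/Kb = 1.0×10^-14 / 4.7 × 10^-4 = 2.13 × 10^-11
Ka = x²/(0.262 − x) = 2.13 × 10^-11
Assume x ≪ 0.262: x ≈ √(2.13 × 10^-11 × 0.262) = 2.36 × 10^-6 M
Check: 0.0009% ionized — well under 5%, approximation valid.
pH = −log[H+] = −log(2.36 × 10^-6) = 5.63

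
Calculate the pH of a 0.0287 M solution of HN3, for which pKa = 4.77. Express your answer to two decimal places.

pH = 3.16

HN3 ⇌ N3- + H+
Ka = 10^(−4.77) = 1.70 × 10^-5
From the ICE table, Ka = [H+]²/(0.0287 − [H+]) = 1.70 × 10^-5.
Since Ka ≪ C₀, [H+] ≈ √(Ka·C₀) = 6.98 × 10^-4 M.
Check: 2.4% ionized — well under 5%, approximation valid.
pH = −log[H+] = −log(6.98 × 10^-4) = 3.16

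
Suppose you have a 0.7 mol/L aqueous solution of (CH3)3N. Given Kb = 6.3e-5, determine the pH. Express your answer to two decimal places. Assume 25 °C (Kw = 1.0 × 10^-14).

(CH3)3N + H2O ⇌ (CH3)3NH+ + OH-
Kb = [OH-]²/(0.7 − [OH-]) = 6.3 × 10^-5
Neglecting [OH-] in the denominator: [OH-] = √(6.3 × 10^-5 × 0.7) = 6.64 × 10^-3 M
([OH-]/C₀ = 0.95% < 5%, so the approximation holds.)
pOH = 2.18, so pH = 14.00 − pOH = 11.82

pH = 11.82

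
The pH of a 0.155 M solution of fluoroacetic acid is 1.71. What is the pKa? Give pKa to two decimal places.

[H+] = 10^(-1.71) = 1.95 × 10^-2 M
At equilibrium [HA] = 0.155 − 1.95 × 10^-2 = 1.36 × 10^-1 M
Ka = [H+][A-]/[HA] = (1.95 × 10^-2)² / 1.36 × 10^-1 = 2.80 × 10^-3
pKa = -log(2.80 × 10^-3) = 2.55

pKa = 2.55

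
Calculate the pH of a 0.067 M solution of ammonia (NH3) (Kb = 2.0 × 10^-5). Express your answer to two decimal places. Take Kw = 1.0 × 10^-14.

pH = 11.06

NH3 + H2O ⇌ NH4+ + OH-
Kb = x²/(0.067 − x) = 2.0 × 10^-5
Assume x ≪ 0.067: x ≈ √(2.0 × 10^-5 × 0.067) = 1.16 × 10^-3 M
Check: 1.7% ionized — well under 5%, approximation valid.
pOH = 2.94, so pH = 14.00 − pOH = 11.06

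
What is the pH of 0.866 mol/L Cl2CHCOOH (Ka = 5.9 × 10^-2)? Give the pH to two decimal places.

pH = 0.70

Cl2CHCOOH ⇌ Cl2CHCOO- + H+
Let x = [H+] at equilibrium. Ka = x²/(0.866 − x).
x is not negligible relative to C₀; solve x² + 0.059·x − 0.0511 = 0.
x = (−Ka + √(Ka² + 4·Ka·C₀))/2 = 1.98 × 10^-1 M
pH = −log[H+] = −log(1.98 × 10^-1) = 0.70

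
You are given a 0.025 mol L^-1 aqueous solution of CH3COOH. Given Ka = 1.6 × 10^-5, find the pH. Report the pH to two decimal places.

CH3COOH ⇌ CH3COO- + H+
From the ICE table, Ka = [H+]²/(0.025 − [H+]) = 1.6 × 10^-5.
Since Ka ≪ C₀, [H+] ≈ √(Ka·C₀) = 6.32 × 10^-4 M.
pH = −log(6.32 × 10^-4) = 3.20

pH = 3.20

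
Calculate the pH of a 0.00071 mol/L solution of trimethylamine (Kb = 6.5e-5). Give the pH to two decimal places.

(CH3)3N + H2O ⇌ (CH3)3NH+ + OH-
Kb = [OH-]²/(0.00071 − [OH-]) = 6.5 × 10^-5
[OH-] is not negligible relative to C₀; solve [OH-]² + 6.5e-05·[OH-] − 4.61e-08 = 0.
[OH-] = (−Kb + √(Kb² + 4·Kb·C₀))/2 = 1.85 × 10^-4 M
pOH = 3.73, so pH = 14.00 − pOH = 10.27

pH = 10.27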